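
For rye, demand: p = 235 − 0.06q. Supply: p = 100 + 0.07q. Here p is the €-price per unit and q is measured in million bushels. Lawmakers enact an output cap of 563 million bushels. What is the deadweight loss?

Competitive equilibrium: 235 − 0.06q = 100 + 0.07q → q* = 1038.4615, p* = 172.6923.
At q = 563: demand price = 235 − 0.06·563 = 201.22; supply price = 100 + 0.07·563 = 139.41.
Δq = 1038.4615 − 563 = 475.4615; wedge = 201.22 − 139.41 = 61.81.
Deadweight loss = ½ × 475.4615 × 61.81 = €14694.14 million.

€14694.14 million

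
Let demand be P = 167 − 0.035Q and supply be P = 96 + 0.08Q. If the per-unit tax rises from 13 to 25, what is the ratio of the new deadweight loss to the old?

Competitive equilibrium: 167 − 0.035Q = 96 + 0.08Q → Q* = 617.3913, P* = 145.3913.
For a per-unit tax t: ΔQ = t/0.115, so DWL = ½·t·(t/0.115) = t²/0.23.
At t = 13: DWL = 734.783. At t = 25: DWL = 2717.391.
Ratio = (25/13)² = 3.698.

3.698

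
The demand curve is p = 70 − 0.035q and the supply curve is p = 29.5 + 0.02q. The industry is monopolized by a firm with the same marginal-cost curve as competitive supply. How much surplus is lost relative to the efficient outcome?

Competitive equilibrium: 70 − 0.035q = 29.5 + 0.02q → q* = 736.3636, p* = 44.2273.
Marginal revenue: MR = 70 − 0.07q. Set MR = MC: 70 − 0.07q = 29.5 + 0.02q → q_m = 450.
Price p_m = 70 − 0.035·450 = 54.25; MC(q_m) = 29.5 + 0.02·450 = 38.5.
Competitive q* = 736.3636, so Δq = 286.3636; wedge = 54.25 − 38.5 = 15.75.
Welfare loss = ½ × 286.3636 × 15.75 = 2255.11.

2255.11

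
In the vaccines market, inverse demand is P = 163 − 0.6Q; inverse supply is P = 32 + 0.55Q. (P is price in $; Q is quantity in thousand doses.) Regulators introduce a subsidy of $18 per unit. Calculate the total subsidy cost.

$2332.17 thousand

Competitive equilibrium: 163 − 0.6Q = 32 + 0.55Q → Q* = 113.913, P* = 94.6522.
The subsidy lowers effective supply by 18: P = 14 + 0.55Q.
New quantity: 163 − 0.6Q = 14 + 0.55Q → Q' = 129.5652.
Total subsidy cost = 18 × 129.5652 = $2332.17 thousand.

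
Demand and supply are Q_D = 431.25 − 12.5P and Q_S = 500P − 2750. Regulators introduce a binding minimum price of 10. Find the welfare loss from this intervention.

92.15

In inverse form: demand P = 34.5 − 0.08Q, supply P = 5.5 + 0.002Q.
Competitive equilibrium: 34.5 − 0.08Q = 5.5 + 0.002Q → Q* = 353.6585, P* = 6.2073.
At the floor P = 10, quantity demanded = (34.5 − 10)/0.08 = 306.25.
Sellers' marginal cost at Q' = 306.25: 5.5 + 0.002·306.25 = 6.1125.
ΔQ = 353.6585 − 306.25 = 47.4085; wedge = 10 − 6.1125 = 3.8875.
Deadweight loss = ½ × 47.4085 × 3.8875 = 92.15.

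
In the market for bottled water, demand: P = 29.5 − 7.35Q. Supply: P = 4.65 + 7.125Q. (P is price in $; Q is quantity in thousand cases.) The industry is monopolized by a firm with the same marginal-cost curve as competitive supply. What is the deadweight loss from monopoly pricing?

$2.42 thousand

Competitive equilibrium: 29.5 − 7.35Q = 4.65 + 7.125Q → Q* = 1.7168, P* = 16.8819.
Marginal revenue: MR = 29.5 − 14.7Q. Set MR = MC: 29.5 − 14.7Q = 4.65 + 7.125Q → Q_m = 1.1386.
Price P_m = 29.5 − 7.35·1.1386 = 21.1313; MC(Q_m) = 4.65 + 7.125·1.1386 = 12.7625.
Competitive Q* = 1.7168, so ΔQ = 0.5782; wedge = 21.1313 − 12.7625 = 8.3688.
Deadweight loss = ½ × 0.5782 × 8.3688 = $2.42 thousand.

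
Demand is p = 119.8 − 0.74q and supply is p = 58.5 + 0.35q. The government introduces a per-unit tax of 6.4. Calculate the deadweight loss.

Competitive equilibrium: 119.8 − 0.74q = 58.5 + 0.35q → q* = 56.2385, p* = 78.1835.
With the tax, the buyer price exceeds the seller price by 6.4: (119.8 − 0.74q) − (58.5 + 0.35q) = 6.4 → q' = 50.367.
Δq = 56.2385 − 50.367 = 5.8715; the wedge equals the tax, 6.4.
The triangle = ½ × 5.8715 × 6.4 = 18.79.

18.79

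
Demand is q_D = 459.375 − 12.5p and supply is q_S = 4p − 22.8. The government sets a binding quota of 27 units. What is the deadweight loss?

In inverse form: demand p = 36.75 − 0.08q, supply p = 5.7 + 0.25q.
Competitive equilibrium: 36.75 − 0.08q = 5.7 + 0.25q → q* = 94.0909, p* = 29.2227.
At q = 27: demand price = 36.75 − 0.08·27 = 34.59; supply price = 5.7 + 0.25·27 = 12.45.
Δq = 94.0909 − 27 = 67.0909; wedge = 34.59 − 12.45 = 22.14.
Deadweight loss = ½ × 67.0909 × 22.14 = 742.70.

742.70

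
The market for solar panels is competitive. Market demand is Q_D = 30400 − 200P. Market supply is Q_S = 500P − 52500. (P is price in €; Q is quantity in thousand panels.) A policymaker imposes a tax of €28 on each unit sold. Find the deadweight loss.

In inverse form: demand P = 152 − 0.005Q, supply P = 105 + 0.002Q.
Competitive equilibrium: 152 − 0.005Q = 105 + 0.002Q → Q* = 6714.2857, P* = 118.4286.
With the tax, the buyer price exceeds the seller price by 28: (152 − 0.005Q) − (105 + 0.002Q) = 28 → Q' = 2714.2857.
ΔQ = 6714.2857 − 2714.2857 = 4000; the wedge equals the tax, 28.
Deadweight loss = ½ × 4000 × 28 = €56000 thousand.

€56000 thousand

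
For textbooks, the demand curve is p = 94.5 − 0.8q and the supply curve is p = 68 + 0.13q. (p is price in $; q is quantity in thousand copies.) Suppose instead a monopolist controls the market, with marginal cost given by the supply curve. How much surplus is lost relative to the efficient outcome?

Competitive equilibrium: 94.5 − 0.8q = 68 + 0.13q → q* = 28.4946, p* = 71.7043.
Marginal revenue: MR = 94.5 − 1.6q. Set MR = MC: 94.5 − 1.6q = 68 + 0.13q → q_m = 15.3179.
Price p_m = 94.5 − 0.8·15.3179 = 82.2457; MC(q_m) = 68 + 0.13·15.3179 = 69.9913.
Competitive q* = 28.4946, so Δq = 13.1767; wedge = 82.2457 − 69.9913 = 12.2544.
Welfare loss = ½ × 13.1767 × 12.2544 = $80.74 thousand.

$80.74 thousand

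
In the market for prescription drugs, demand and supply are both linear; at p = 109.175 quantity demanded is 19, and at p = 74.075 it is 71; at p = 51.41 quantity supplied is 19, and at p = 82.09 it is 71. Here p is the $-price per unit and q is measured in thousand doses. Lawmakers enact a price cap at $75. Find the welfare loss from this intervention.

$20.41 thousand

Demand slope = (74.075 − 109.175)/(71 − 19) = −0.675, so p = 122 − 0.675q.
Supply slope = (82.09 − 51.41)/(71 − 19) = 0.59, so p = 40.2 + 0.59q.
Competitive equilibrium: 122 − 0.675q = 40.2 + 0.59q → q* = 64.664, p* = 78.3518.
At the ceiling p = 75, quantity supplied = (75 − 40.2)/0.59 = 58.9831.
Willingness to pay at q' = 58.9831: 122 − 0.675·58.9831 = 82.1864.
Δq = 64.664 − 58.9831 = 5.6809; wedge = 82.1864 − 75 = 7.1864.
DWL = ½ × 5.6809 × 7.1864 = $20.41 thousand.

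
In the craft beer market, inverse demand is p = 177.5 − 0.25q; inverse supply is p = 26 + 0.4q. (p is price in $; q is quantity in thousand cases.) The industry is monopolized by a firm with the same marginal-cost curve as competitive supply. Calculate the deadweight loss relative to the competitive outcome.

Competitive equilibrium: 177.5 − 0.25q = 26 + 0.4q → q* = 233.07692, p* = 119.23077.
Marginal revenue: MR = 177.5 − 0.5q. Set MR = MC: 177.5 − 0.5q = 26 + 0.4q → q_m = 168.33333.
Price p_m = 177.5 − 0.25·168.33333 = 135.41667; MC(q_m) = 26 + 0.4·168.33333 = 93.33333.
Competitive q* = 233.07692, so Δq = 64.74359; wedge = 135.41667 − 93.33333 = 42.08334.
Deadweight loss = ½ × 64.74359 × 42.08334 = $1362.31 thousand.

$1362.31 thousand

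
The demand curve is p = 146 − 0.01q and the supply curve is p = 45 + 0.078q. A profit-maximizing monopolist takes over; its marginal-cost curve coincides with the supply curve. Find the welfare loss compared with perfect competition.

Competitive equilibrium: 146 − 0.01q = 45 + 0.078q → q* = 1147.7273, p* = 134.5227.
Marginal revenue: MR = 146 − 0.02q. Set MR = MC: 146 − 0.02q = 45 + 0.078q → q_m = 1030.6122.
Price p_m = 146 − 0.01·1030.6122 = 135.6939; MC(q_m) = 45 + 0.078·1030.6122 = 125.3878.
Competitive q* = 1147.7273, so Δq = 117.1151; wedge = 135.6939 − 125.3878 = 10.3061.
DWL = ½ × 117.1151 × 10.3061 = 603.50.

603.50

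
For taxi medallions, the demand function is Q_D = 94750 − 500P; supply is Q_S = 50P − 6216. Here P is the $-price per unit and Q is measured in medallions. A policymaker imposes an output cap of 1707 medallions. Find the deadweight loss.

$17345.36

In inverse form: demand P = 189.5 − 0.002Q, supply P = 124.32 + 0.02Q.
Competitive equilibrium: 189.5 − 0.002Q = 124.32 + 0.02Q → Q* = 2962.7273, P* = 183.5745.
At Q = 1707: demand price = 189.5 − 0.002·1707 = 186.086; supply price = 124.32 + 0.02·1707 = 158.46.
ΔQ = 2962.7273 − 1707 = 1255.7273; wedge = 186.086 − 158.46 = 27.626.
The triangle = ½ × 1255.7273 × 27.626 = $17345.36.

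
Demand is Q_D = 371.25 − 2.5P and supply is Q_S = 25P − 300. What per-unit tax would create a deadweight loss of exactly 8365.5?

In inverse form: demand P = 148.5 − 0.4Q, supply P = 12 + 0.04Q.
Competitive equilibrium: 148.5 − 0.4Q = 12 + 0.04Q → Q* = 310.2273, P* = 24.4091.
A tax t gives ΔQ = t/0.44 and wedge t, so DWL = t²/0.88.
t²/0.88 = 8365.5 → t² = 7361.64 → t = 85.8.

85.8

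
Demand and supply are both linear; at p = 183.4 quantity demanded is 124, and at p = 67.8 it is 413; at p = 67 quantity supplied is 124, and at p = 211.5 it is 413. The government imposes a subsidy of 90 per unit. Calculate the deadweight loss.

4500

Demand slope = (67.8 − 183.4)/(413 − 124) = −0.4, so p = 233 − 0.4q.
Supply slope = (211.5 − 67)/(413 − 124) = 0.5, so p = 5 + 0.5q.
Competitive equilibrium: 233 − 0.4q = 5 + 0.5q → q* = 253.3333, p* = 131.6667.
The subsidy lowers effective supply by 90: p = 0.5q − 85.
New quantity: 233 − 0.4q = 0.5q − 85 → q' = 353.3333.
Overproduction Δq = 353.3333 − 253.3333 = 100; wedge = subsidy = 90.
The triangle = ½ × 100 × 90 = 4500.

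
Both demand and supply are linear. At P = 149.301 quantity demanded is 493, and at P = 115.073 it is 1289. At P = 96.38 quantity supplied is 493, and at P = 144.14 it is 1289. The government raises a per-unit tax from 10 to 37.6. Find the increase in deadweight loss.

Demand slope = (115.073 − 149.301)/(1289 − 493) = −0.043, so P = 170.5 − 0.043Q.
Supply slope = (144.14 − 96.38)/(1289 − 493) = 0.06, so P = 66.8 + 0.06Q.
Competitive equilibrium: 170.5 − 0.043Q = 66.8 + 0.06Q → Q* = 1006.7961, P* = 127.2078.
For a per-unit tax t: ΔQ = t/0.103, so DWL = ½·t·(t/0.103) = t²/0.206.
At t = 10: DWL = 485.437. At t = 37.6: DWL = 6862.913.
Increase = 6862.913 − 485.437 = 6377.48.

6377.48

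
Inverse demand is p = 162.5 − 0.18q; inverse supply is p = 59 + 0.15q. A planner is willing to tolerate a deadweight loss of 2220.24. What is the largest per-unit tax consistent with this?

Competitive equilibrium: 162.5 − 0.18q = 59 + 0.15q → q* = 313.6364, p* = 106.0455.
A tax t gives Δq = t/0.33 and wedge t, so DWL = t²/0.66.
t²/0.66 = 2220.24 → t² = 1465.3584 → t = 38.28.

38.28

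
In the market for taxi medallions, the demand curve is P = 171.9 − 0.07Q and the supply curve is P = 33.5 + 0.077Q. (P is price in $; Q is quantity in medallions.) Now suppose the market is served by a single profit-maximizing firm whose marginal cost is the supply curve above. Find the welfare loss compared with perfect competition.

Competitive equilibrium: 171.9 − 0.07Q = 33.5 + 0.077Q → Q* = 941.4966, P* = 105.99524.
Marginal revenue: MR = 171.9 − 0.14Q. Set MR = MC: 171.9 − 0.14Q = 33.5 + 0.077Q → Q_m = 637.78802.
Price P_m = 171.9 − 0.07·637.78802 = 127.25484; MC(Q_m) = 33.5 + 0.077·637.78802 = 82.60968.
Competitive Q* = 941.4966, so ΔQ = 303.70858; wedge = 127.25484 − 82.60968 = 44.64516.
The triangle = ½ × 303.70858 × 44.64516 = $6779.56.

$6779.56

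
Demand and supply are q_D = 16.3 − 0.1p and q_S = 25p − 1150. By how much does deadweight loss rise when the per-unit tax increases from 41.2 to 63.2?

In inverse form: demand p = 163 − 10q, supply p = 46 + 0.04q.
Competitive equilibrium: 163 − 10q = 46 + 0.04q → q* = 11.6534, p* = 46.4661.
For a per-unit tax t: Δq = t/10.04, so DWL = ½·t·(t/10.04) = t²/20.08.
At t = 41.2: DWL = 84.534. At t = 63.2: DWL = 198.916.
Increase = 198.916 − 84.534 = 114.38.

114.38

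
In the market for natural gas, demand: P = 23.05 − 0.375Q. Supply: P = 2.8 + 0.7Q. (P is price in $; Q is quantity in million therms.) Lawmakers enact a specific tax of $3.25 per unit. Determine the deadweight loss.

Competitive equilibrium: 23.05 − 0.375Q = 2.8 + 0.7Q → Q* = 18.8372, P* = 15.986.
With the tax, the buyer price exceeds the seller price by 3.25: (23.05 − 0.375Q) − (2.8 + 0.7Q) = 3.25 → Q' = 15.814.
ΔQ = 18.8372 − 15.814 = 3.0232; the wedge equals the tax, 3.25.
Deadweight loss = ½ × 3.0232 × 3.25 = $4.91 million.

$4.91 million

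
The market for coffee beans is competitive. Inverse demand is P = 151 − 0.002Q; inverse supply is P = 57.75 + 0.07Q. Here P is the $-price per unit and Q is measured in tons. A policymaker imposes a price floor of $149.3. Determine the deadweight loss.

Competitive equilibrium: 151 − 0.002Q = 57.75 + 0.07Q → Q* = 1295.1389, P* = 148.4097.
At the floor P = 149.3, quantity demanded = (151 − 149.3)/0.002 = 850.
Sellers' marginal cost at Q' = 850: 57.75 + 0.07·850 = 117.25.
ΔQ = 1295.1389 − 850 = 445.1389; wedge = 149.3 − 117.25 = 32.05.
DWL = ½ × 445.1389 × 32.05 = $7133.35.

$7133.35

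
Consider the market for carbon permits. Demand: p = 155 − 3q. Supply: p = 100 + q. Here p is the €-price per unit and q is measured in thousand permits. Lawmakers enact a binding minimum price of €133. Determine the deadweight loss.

€82.35 thousand

Competitive equilibrium: 155 − 3q = 100 + q → q* = 13.75, p* = 113.75.
At the floor p = 133, quantity demanded = (155 − 133)/3 = 7.3333.
Sellers' marginal cost at q' = 7.3333: 100 + 1·7.3333 = 107.3333.
Δq = 13.75 − 7.3333 = 6.4167; wedge = 133 − 107.3333 = 25.6667.
DWL = ½ × 6.4167 × 25.6667 = €82.35 thousand.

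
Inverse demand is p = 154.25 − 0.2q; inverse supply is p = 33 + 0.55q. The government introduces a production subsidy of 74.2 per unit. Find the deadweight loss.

Competitive equilibrium: 154.25 − 0.2q = 33 + 0.55q → q* = 161.6667, p* = 121.9167.
The subsidy lowers effective supply by 74.2: p = 0.55q − 41.2.
New quantity: 154.25 − 0.2q = 0.55q − 41.2 → q' = 260.6.
Overproduction Δq = 260.6 − 161.6667 = 98.9333; wedge = subsidy = 74.2.
The triangle = ½ × 98.9333 × 74.2 = 3670.43.

3670.43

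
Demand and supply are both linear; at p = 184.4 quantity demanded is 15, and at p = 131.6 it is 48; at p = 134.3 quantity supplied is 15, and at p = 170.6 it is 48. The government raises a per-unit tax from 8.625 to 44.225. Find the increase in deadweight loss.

348.42

Demand slope = (131.6 − 184.4)/(48 − 15) = −1.6, so p = 208.4 − 1.6q.
Supply slope = (170.6 − 134.3)/(48 − 15) = 1.1, so p = 117.8 + 1.1q.
Competitive equilibrium: 208.4 − 1.6q = 117.8 + 1.1q → q* = 33.5556, p* = 154.7111.
For a per-unit tax t: Δq = t/2.7, so DWL = ½·t·(t/2.7) = t²/5.4.
At t = 8.625: DWL = 13.776. At t = 44.225: DWL = 362.195.
Increase = 362.195 − 13.776 = 348.42.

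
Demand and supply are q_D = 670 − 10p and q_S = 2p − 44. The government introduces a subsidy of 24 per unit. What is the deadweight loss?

480

In inverse form: demand p = 67 − 0.1q, supply p = 22 + 0.5q.
Competitive equilibrium: 67 − 0.1q = 22 + 0.5q → q* = 75, p* = 59.5.
The subsidy lowers effective supply by 24: p = 0.5q − 2.
New quantity: 67 − 0.1q = 0.5q − 2 → q' = 115.
Overproduction Δq = 115 − 75 = 40; wedge = subsidy = 24.
The triangle = ½ × 40 × 24 = 480.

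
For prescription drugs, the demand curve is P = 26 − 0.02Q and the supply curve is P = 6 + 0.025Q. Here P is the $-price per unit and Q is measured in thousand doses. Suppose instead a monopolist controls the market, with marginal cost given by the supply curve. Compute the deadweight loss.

$420.78 thousand

Competitive equilibrium: 26 − 0.02Q = 6 + 0.025Q → Q* = 444.4444, P* = 17.1111.
Marginal revenue: MR = 26 − 0.04Q. Set MR = MC: 26 − 0.04Q = 6 + 0.025Q → Q_m = 307.6923.
Price P_m = 26 − 0.02·307.6923 = 19.8462; MC(Q_m) = 6 + 0.025·307.6923 = 13.6923.
Competitive Q* = 444.4444, so ΔQ = 136.7521; wedge = 19.8462 − 13.6923 = 6.1539.
The triangle = ½ × 136.7521 × 6.1539 = $420.78 thousand.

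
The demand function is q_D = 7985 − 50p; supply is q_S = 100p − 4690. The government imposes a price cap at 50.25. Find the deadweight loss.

175959.375

In inverse form: demand p = 159.7 − 0.02q, supply p = 46.9 + 0.01q.
Competitive equilibrium: 159.7 − 0.02q = 46.9 + 0.01q → q* = 3760, p* = 84.5.
At the ceiling p = 50.25, quantity supplied = (50.25 − 46.9)/0.01 = 335.
Willingness to pay at q' = 335: 159.7 − 0.02·335 = 153.
Δq = 3760 − 335 = 3425; wedge = 153 − 50.25 = 102.75.
Deadweight loss = ½ × 3425 × 102.75 = 175959.375.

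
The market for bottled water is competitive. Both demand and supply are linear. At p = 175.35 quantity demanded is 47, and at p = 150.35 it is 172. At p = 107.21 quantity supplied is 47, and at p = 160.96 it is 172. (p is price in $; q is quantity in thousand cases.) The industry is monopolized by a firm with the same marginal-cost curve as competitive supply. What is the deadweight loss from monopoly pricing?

$440.32 thousand

Demand slope = (150.35 − 175.35)/(172 − 47) = −0.2, so p = 184.75 − 0.2q.
Supply slope = (160.96 − 107.21)/(172 − 47) = 0.43, so p = 87 + 0.43q.
Competitive equilibrium: 184.75 − 0.2q = 87 + 0.43q → q* = 155.1587, p* = 153.7183.
Marginal revenue: MR = 184.75 − 0.4q. Set MR = MC: 184.75 − 0.4q = 87 + 0.43q → q_m = 117.7711.
Price p_m = 184.75 − 0.2·117.7711 = 161.1958; MC(q_m) = 87 + 0.43·117.7711 = 137.6416.
Competitive q* = 155.1587, so Δq = 37.3876; wedge = 161.1958 − 137.6416 = 23.5542.
Deadweight loss = ½ × 37.3876 × 23.5542 = $440.32 thousand.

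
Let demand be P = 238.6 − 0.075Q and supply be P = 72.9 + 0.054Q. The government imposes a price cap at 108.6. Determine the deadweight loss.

Competitive equilibrium: 238.6 − 0.075Q = 72.9 + 0.054Q → Q* = 1284.49612, P* = 142.26279.
At the ceiling P = 108.6, quantity supplied = (108.6 − 72.9)/0.054 = 661.11111.
Willingness to pay at Q' = 661.11111: 238.6 − 0.075·661.11111 = 189.01667.
ΔQ = 1284.49612 − 661.11111 = 623.38501; wedge = 189.01667 − 108.6 = 80.41667.
Welfare loss = ½ × 623.38501 × 80.41667 = 25065.27.

25065.27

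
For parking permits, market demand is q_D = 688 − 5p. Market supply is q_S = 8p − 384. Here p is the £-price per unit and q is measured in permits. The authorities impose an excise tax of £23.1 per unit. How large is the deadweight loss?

£820.94

In inverse form: demand p = 137.6 − 0.2q, supply p = 48 + 0.125q.
Competitive equilibrium: 137.6 − 0.2q = 48 + 0.125q → q* = 275.6923, p* = 82.4615.
With the tax, the buyer price exceeds the seller price by 23.1: (137.6 − 0.2q) − (48 + 0.125q) = 23.1 → q' = 204.6154.
Δq = 275.6923 − 204.6154 = 71.0769; the wedge equals the tax, 23.1.
DWL = ½ × 71.0769 × 23.1 = £820.94.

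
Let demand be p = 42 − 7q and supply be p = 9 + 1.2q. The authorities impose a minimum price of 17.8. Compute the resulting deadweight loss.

Competitive equilibrium: 42 − 7q = 9 + 1.2q → q* = 4.0244, p* = 13.8293.
At the floor p = 17.8, quantity demanded = (42 − 17.8)/7 = 3.4571.
Sellers' marginal cost at q' = 3.4571: 9 + 1.2·3.4571 = 13.1485.
Δq = 4.0244 − 3.4571 = 0.5673; wedge = 17.8 − 13.1485 = 4.6515.
Welfare loss = ½ × 0.5673 × 4.6515 = 1.32.

1.32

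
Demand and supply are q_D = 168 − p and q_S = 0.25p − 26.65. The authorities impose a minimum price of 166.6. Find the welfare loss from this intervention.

In inverse form: demand p = 168 − q, supply p = 106.6 + 4q.
Competitive equilibrium: 168 − q = 106.6 + 4q → q* = 12.28, p* = 155.72.
At the floor p = 166.6, quantity demanded = (168 − 166.6)/1 = 1.4.
Sellers' marginal cost at q' = 1.4: 106.6 + 4·1.4 = 112.2.
Δq = 12.28 − 1.4 = 10.88; wedge = 166.6 − 112.2 = 54.4.
Welfare loss = ½ × 10.88 × 54.4 = 295.936.

295.936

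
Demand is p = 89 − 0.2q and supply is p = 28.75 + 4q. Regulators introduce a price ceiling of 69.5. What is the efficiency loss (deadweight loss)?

Competitive equilibrium: 89 − 0.2q = 28.75 + 4q → q* = 14.3452, p* = 86.131.
At the ceiling p = 69.5, quantity supplied = (69.5 − 28.75)/4 = 10.1875.
Willingness to pay at q' = 10.1875: 89 − 0.2·10.1875 = 86.9625.
Δq = 14.3452 − 10.1875 = 4.1577; wedge = 86.9625 − 69.5 = 17.4625.
Deadweight loss = ½ × 4.1577 × 17.4625 = 36.30.

36.30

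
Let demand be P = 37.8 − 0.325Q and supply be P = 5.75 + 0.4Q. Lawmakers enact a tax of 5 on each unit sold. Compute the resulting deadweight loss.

Competitive equilibrium: 37.8 − 0.325Q = 5.75 + 0.4Q → Q* = 44.2069, P* = 23.4328.
With the tax, the buyer price exceeds the seller price by 5: (37.8 − 0.325Q) − (5.75 + 0.4Q) = 5 → Q' = 37.3103.
ΔQ = 44.2069 − 37.3103 = 6.8966; the wedge equals the tax, 5.
DWL = ½ × 6.8966 × 5 = 17.24.

17.24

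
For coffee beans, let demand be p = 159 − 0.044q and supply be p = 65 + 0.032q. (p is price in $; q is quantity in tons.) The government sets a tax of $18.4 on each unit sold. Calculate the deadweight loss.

$2227.37

Competitive equilibrium: 159 − 0.044q = 65 + 0.032q → q* = 1236.8421, p* = 104.5789.
With the tax, the buyer price exceeds the seller price by 18.4: (159 − 0.044q) − (65 + 0.032q) = 18.4 → q' = 994.7368.
Δq = 1236.8421 − 994.7368 = 242.1053; the wedge equals the tax, 18.4.
DWL = ½ × 242.1053 × 18.4 = $2227.37.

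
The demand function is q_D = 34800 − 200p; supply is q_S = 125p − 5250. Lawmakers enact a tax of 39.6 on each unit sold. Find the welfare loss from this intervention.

60313.85

In inverse form: demand p = 174 − 0.005q, supply p = 42 + 0.008q.
Competitive equilibrium: 174 − 0.005q = 42 + 0.008q → q* = 10153.8462, p* = 123.2308.
With the tax, the buyer price exceeds the seller price by 39.6: (174 − 0.005q) − (42 + 0.008q) = 39.6 → q' = 7107.6923.
Δq = 10153.8462 − 7107.6923 = 3046.1539; the wedge equals the tax, 39.6.
Deadweight loss = ½ × 3046.1539 × 39.6 = 60313.85.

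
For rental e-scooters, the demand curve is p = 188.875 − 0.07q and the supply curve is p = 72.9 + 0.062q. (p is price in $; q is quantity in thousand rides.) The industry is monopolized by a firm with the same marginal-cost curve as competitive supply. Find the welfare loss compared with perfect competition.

Competitive equilibrium: 188.875 − 0.07q = 72.9 + 0.062q → q* = 878.59848, p* = 127.37311.
Marginal revenue: MR = 188.875 − 0.14q. Set MR = MC: 188.875 − 0.14q = 72.9 + 0.062q → q_m = 574.13366.
Price p_m = 188.875 − 0.07·574.13366 = 148.68564; MC(q_m) = 72.9 + 0.062·574.13366 = 108.49629.
Competitive q* = 878.59848, so Δq = 304.46482; wedge = 148.68564 − 108.49629 = 40.18935.
Deadweight loss = ½ × 304.46482 × 40.18935 = $6118.12 thousand.

$6118.12 thousand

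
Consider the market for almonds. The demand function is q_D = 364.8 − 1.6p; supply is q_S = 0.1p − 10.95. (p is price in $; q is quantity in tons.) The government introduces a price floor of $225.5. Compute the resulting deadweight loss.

$271.81

In inverse form: demand p = 228 − 0.625q, supply p = 109.5 + 10q.
Competitive equilibrium: 228 − 0.625q = 109.5 + 10q → q* = 11.1529, p* = 221.0294.
At the floor p = 225.5, quantity demanded = (228 − 225.5)/0.625 = 4.
Sellers' marginal cost at q' = 4: 109.5 + 10·4 = 149.5.
Δq = 11.1529 − 4 = 7.1529; wedge = 225.5 − 149.5 = 76.
DWL = ½ × 7.1529 × 76 = $271.81.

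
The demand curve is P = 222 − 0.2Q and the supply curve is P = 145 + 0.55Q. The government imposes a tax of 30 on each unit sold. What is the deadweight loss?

600

Competitive equilibrium: 222 − 0.2Q = 145 + 0.55Q → Q* = 102.6667, P* = 201.4667.
With the tax, the buyer price exceeds the seller price by 30: (222 − 0.2Q) − (145 + 0.55Q) = 30 → Q' = 62.6667.
ΔQ = 102.6667 − 62.6667 = 40; the wedge equals the tax, 30.
Welfare loss = ½ × 40 × 30 = 600.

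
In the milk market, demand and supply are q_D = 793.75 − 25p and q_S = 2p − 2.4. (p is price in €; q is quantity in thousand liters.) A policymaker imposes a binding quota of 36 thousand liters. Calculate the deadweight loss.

In inverse form: demand p = 31.75 − 0.04q, supply p = 1.2 + 0.5q.
Competitive equilibrium: 31.75 − 0.04q = 1.2 + 0.5q → q* = 56.5741, p* = 29.487.
At q = 36: demand price = 31.75 − 0.04·36 = 30.31; supply price = 1.2 + 0.5·36 = 19.2.
Δq = 56.5741 − 36 = 20.5741; wedge = 30.31 − 19.2 = 11.11.
The triangle = ½ × 20.5741 × 11.11 = €114.29 thousand.

€114.29 thousand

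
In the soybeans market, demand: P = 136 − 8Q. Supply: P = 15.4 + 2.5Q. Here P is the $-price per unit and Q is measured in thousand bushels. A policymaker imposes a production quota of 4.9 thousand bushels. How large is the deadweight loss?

$227.70 thousand

Competitive equilibrium: 136 − 8Q = 15.4 + 2.5Q → Q* = 11.4857, P* = 44.1143.
At Q = 4.9: demand price = 136 − 8·4.9 = 96.8; supply price = 15.4 + 2.5·4.9 = 27.65.
ΔQ = 11.4857 − 4.9 = 6.5857; wedge = 96.8 − 27.65 = 69.15.
DWL = ½ × 6.5857 × 69.15 = $227.70 thousand.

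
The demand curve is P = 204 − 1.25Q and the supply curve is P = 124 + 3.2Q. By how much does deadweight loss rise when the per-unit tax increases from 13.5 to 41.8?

Competitive equilibrium: 204 − 1.25Q = 124 + 3.2Q → Q* = 17.9775, P* = 181.5281.
For a per-unit tax t: ΔQ = t/4.45, so DWL = ½·t·(t/4.45) = t²/8.9.
At t = 13.5: DWL = 20.478. At t = 41.8: DWL = 196.319.
Increase = 196.319 − 20.478 = 175.84.

175.84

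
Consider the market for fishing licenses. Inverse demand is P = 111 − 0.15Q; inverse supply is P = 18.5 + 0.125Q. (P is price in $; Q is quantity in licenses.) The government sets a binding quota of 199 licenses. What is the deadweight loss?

Competitive equilibrium: 111 − 0.15Q = 18.5 + 0.125Q → Q* = 336.36364, P* = 60.54545.
At Q = 199: demand price = 111 − 0.15·199 = 81.15; supply price = 18.5 + 0.125·199 = 43.375.
ΔQ = 336.36364 − 199 = 137.36364; wedge = 81.15 − 43.375 = 37.775.
The triangle = ½ × 137.36364 × 37.775 = $2594.46.

$2594.46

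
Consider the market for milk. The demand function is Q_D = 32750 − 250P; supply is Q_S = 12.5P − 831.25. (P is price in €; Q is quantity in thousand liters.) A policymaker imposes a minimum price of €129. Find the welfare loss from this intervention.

€3013.39 thousand

In inverse form: demand P = 131 − 0.004Q, supply P = 66.5 + 0.08Q.
Competitive equilibrium: 131 − 0.004Q = 66.5 + 0.08Q → Q* = 767.8571, P* = 127.9286.
At the floor P = 129, quantity demanded = (131 − 129)/0.004 = 500.
Sellers' marginal cost at Q' = 500: 66.5 + 0.08·500 = 106.5.
ΔQ = 767.8571 − 500 = 267.8571; wedge = 129 − 106.5 = 22.5.
Welfare loss = ½ × 267.8571 × 22.5 = €3013.39 thousand.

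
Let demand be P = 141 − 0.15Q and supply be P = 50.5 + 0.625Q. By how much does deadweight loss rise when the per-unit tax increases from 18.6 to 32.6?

462.45

Competitive equilibrium: 141 − 0.15Q = 50.5 + 0.625Q → Q* = 116.7742, P* = 123.4839.
For a per-unit tax t: ΔQ = t/0.775, so DWL = ½·t·(t/0.775) = t²/1.55.
At t = 18.6: DWL = 223.2. At t = 32.6: DWL = 685.652.
Increase = 685.652 − 223.2 = 462.45.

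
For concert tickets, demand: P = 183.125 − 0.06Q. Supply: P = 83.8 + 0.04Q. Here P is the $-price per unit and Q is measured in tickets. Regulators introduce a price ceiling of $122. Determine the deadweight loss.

Competitive equilibrium: 183.125 − 0.06Q = 83.8 + 0.04Q → Q* = 993.25, P* = 123.53.
At the ceiling P = 122, quantity supplied = (122 − 83.8)/0.04 = 955.
Willingness to pay at Q' = 955: 183.125 − 0.06·955 = 125.825.
ΔQ = 993.25 − 955 = 38.25; wedge = 125.825 − 122 = 3.825.
The triangle = ½ × 38.25 × 3.825 = $73.15.

$73.15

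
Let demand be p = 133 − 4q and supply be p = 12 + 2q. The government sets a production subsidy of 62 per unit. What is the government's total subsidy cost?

Competitive equilibrium: 133 − 4q = 12 + 2q → q* = 20.1667, p* = 52.3333.
The subsidy lowers effective supply by 62: p = 2q − 50.
New quantity: 133 − 4q = 2q − 50 → q' = 30.5.
Total subsidy cost = 62 × 30.5 = 1891.

1891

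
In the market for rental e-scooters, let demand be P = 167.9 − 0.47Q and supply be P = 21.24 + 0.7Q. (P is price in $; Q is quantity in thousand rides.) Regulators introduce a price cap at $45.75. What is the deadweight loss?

Competitive equilibrium: 167.9 − 0.47Q = 21.24 + 0.7Q → Q* = 125.3504, P* = 108.9853.
At the ceiling P = 45.75, quantity supplied = (45.75 − 21.24)/0.7 = 35.0143.
Willingness to pay at Q' = 35.0143: 167.9 − 0.47·35.0143 = 151.4433.
ΔQ = 125.3504 − 35.0143 = 90.3361; wedge = 151.4433 − 45.75 = 105.6933.
DWL = ½ × 90.3361 × 105.6933 = $4773.96 thousand.

$4773.96 thousand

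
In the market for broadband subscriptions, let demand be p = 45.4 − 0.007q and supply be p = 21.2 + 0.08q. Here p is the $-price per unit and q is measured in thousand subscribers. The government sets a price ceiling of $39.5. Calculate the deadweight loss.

$106.20 thousand

Competitive equilibrium: 45.4 − 0.007q = 21.2 + 0.08q → q* = 278.1609, p* = 43.4529.
At the ceiling p = 39.5, quantity supplied = (39.5 − 21.2)/0.08 = 228.75.
Willingness to pay at q' = 228.75: 45.4 − 0.007·228.75 = 43.7988.
Δq = 278.1609 − 228.75 = 49.4109; wedge = 43.7988 − 39.5 = 4.2988.
DWL = ½ × 49.4109 × 4.2988 = $106.20 thousand.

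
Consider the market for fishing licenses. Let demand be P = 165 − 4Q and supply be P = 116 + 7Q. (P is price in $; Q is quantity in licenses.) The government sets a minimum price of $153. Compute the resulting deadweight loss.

$11.64

Competitive equilibrium: 165 − 4Q = 116 + 7Q → Q* = 4.4545, P* = 147.1818.
At the floor P = 153, quantity demanded = (165 − 153)/4 = 3.
Sellers' marginal cost at Q' = 3: 116 + 7·3 = 137.
ΔQ = 4.4545 − 3 = 1.4545; wedge = 153 − 137 = 16.
Welfare loss = ½ × 1.4545 × 16 = $11.64.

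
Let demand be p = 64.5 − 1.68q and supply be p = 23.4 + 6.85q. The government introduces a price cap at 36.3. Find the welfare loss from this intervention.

36.74

Competitive equilibrium: 64.5 − 1.68q = 23.4 + 6.85q → q* = 4.8183, p* = 56.4053.
At the ceiling p = 36.3, quantity supplied = (36.3 − 23.4)/6.85 = 1.8832.
Willingness to pay at q' = 1.8832: 64.5 − 1.68·1.8832 = 61.3362.
Δq = 4.8183 − 1.8832 = 2.9351; wedge = 61.3362 − 36.3 = 25.0362.
DWL = ½ × 2.9351 × 25.0362 = 36.74.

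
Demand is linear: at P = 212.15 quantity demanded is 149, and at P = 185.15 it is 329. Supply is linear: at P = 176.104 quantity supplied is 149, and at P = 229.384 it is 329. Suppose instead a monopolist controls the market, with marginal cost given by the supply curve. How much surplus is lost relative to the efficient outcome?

Demand slope = (185.15 − 212.15)/(329 − 149) = −0.15, so P = 234.5 − 0.15Q.
Supply slope = (229.384 − 176.104)/(329 − 149) = 0.296, so P = 132 + 0.296Q.
Competitive equilibrium: 234.5 − 0.15Q = 132 + 0.296Q → Q* = 229.8206, P* = 200.0269.
Marginal revenue: MR = 234.5 − 0.3Q. Set MR = MC: 234.5 − 0.3Q = 132 + 0.296Q → Q_m = 171.9799.
Price P_m = 234.5 − 0.15·171.9799 = 208.703; MC(Q_m) = 132 + 0.296·171.9799 = 182.9061.
Competitive Q* = 229.8206, so ΔQ = 57.8407; wedge = 208.703 − 182.9061 = 25.7969.
DWL = ½ × 57.8407 × 25.7969 = 746.06.

746.06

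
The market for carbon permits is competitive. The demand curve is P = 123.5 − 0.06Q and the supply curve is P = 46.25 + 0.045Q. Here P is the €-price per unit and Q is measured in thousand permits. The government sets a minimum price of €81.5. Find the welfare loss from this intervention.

Competitive equilibrium: 123.5 − 0.06Q = 46.25 + 0.045Q → Q* = 735.7143, P* = 79.3571.
At the floor P = 81.5, quantity demanded = (123.5 − 81.5)/0.06 = 700.
Sellers' marginal cost at Q' = 700: 46.25 + 0.045·700 = 77.75.
ΔQ = 735.7143 − 700 = 35.7143; wedge = 81.5 − 77.75 = 3.75.
DWL = ½ × 35.7143 × 3.75 = €66.96 thousand.

€66.96 thousand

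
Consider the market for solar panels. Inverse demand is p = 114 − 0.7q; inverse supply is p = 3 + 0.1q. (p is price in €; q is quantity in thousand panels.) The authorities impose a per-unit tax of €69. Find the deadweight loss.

Competitive equilibrium: 114 − 0.7q = 3 + 0.1q → q* = 138.75, p* = 16.875.
With the tax, the buyer price exceeds the seller price by 69: (114 − 0.7q) − (3 + 0.1q) = 69 → q' = 52.5.
Δq = 138.75 − 52.5 = 86.25; the wedge equals the tax, 69.
The triangle = ½ × 86.25 × 69 = €2975.625 thousand.

€2975.625 thousand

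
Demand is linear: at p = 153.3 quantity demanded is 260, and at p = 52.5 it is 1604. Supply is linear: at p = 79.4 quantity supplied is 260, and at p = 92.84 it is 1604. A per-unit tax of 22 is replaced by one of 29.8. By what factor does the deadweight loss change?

1.835

Demand slope = (52.5 − 153.3)/(1604 − 260) = −0.075, so p = 172.8 − 0.075q.
Supply slope = (92.84 − 79.4)/(1604 − 260) = 0.01, so p = 76.8 + 0.01q.
Competitive equilibrium: 172.8 − 0.075q = 76.8 + 0.01q → q* = 1129.4118, p* = 88.0941.
For a per-unit tax t: Δq = t/0.085, so DWL = ½·t·(t/0.085) = t²/0.17.
At t = 22: DWL = 2847.059. At t = 29.8: DWL = 5223.765.
Ratio = (29.8/22)² = 1.835.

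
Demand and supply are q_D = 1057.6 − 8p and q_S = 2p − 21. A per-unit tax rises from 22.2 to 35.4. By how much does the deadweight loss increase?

608.256

In inverse form: demand p = 132.2 − 0.125q, supply p = 10.5 + 0.5q.
Competitive equilibrium: 132.2 − 0.125q = 10.5 + 0.5q → q* = 194.72, p* = 107.86.
For a per-unit tax t: Δq = t/0.625, so DWL = ½·t·(t/0.625) = t²/1.25.
At t = 22.2: DWL = 394.272. At t = 35.4: DWL = 1002.528.
Increase = 1002.528 − 394.272 = 608.256.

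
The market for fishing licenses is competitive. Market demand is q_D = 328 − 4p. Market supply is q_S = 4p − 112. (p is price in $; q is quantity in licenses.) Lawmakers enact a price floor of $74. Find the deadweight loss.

$1444

In inverse form: demand p = 82 − 0.25q, supply p = 28 + 0.25q.
Competitive equilibrium: 82 − 0.25q = 28 + 0.25q → q* = 108, p* = 55.
At the floor p = 74, quantity demanded = (82 − 74)/0.25 = 32.
Sellers' marginal cost at q' = 32: 28 + 0.25·32 = 36.
Δq = 108 − 32 = 76; wedge = 74 − 36 = 38.
DWL = ½ × 76 × 38 = $1444.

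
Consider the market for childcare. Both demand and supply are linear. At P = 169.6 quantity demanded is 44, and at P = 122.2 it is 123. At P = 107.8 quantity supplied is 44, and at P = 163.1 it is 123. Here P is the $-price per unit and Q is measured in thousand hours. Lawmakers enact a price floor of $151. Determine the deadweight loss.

Demand slope = (122.2 − 169.6)/(123 − 44) = −0.6, so P = 196 − 0.6Q.
Supply slope = (163.1 − 107.8)/(123 − 44) = 0.7, so P = 77 + 0.7Q.
Competitive equilibrium: 196 − 0.6Q = 77 + 0.7Q → Q* = 91.5385, P* = 141.0769.
At the floor P = 151, quantity demanded = (196 − 151)/0.6 = 75.
Sellers' marginal cost at Q' = 75: 77 + 0.7·75 = 129.5.
ΔQ = 91.5385 − 75 = 16.5385; wedge = 151 − 129.5 = 21.5.
The triangle = ½ × 16.5385 × 21.5 = $177.79 thousand.

$177.79 thousand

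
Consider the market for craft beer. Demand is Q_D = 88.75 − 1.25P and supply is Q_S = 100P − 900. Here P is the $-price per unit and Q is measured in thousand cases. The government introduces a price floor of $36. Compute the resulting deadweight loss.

In inverse form: demand P = 71 − 0.8Q, supply P = 9 + 0.01Q.
Competitive equilibrium: 71 − 0.8Q = 9 + 0.01Q → Q* = 76.5432, P* = 9.7654.
At the floor P = 36, quantity demanded = (71 − 36)/0.8 = 43.75.
Sellers' marginal cost at Q' = 43.75: 9 + 0.01·43.75 = 9.4375.
ΔQ = 76.5432 − 43.75 = 32.7932; wedge = 36 − 9.4375 = 26.5625.
Welfare loss = ½ × 32.7932 × 26.5625 = $435.53 thousand.

$435.53 thousand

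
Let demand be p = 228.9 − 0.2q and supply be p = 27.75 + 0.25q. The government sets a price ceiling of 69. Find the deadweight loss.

17892.90

Competitive equilibrium: 228.9 − 0.2q = 27.75 + 0.25q → q* = 447, p* = 139.5.
At the ceiling p = 69, quantity supplied = (69 − 27.75)/0.25 = 165.
Willingness to pay at q' = 165: 228.9 − 0.2·165 = 195.9.
Δq = 447 − 165 = 282; wedge = 195.9 − 69 = 126.9.
Welfare loss = ½ × 282 × 126.9 = 17892.90.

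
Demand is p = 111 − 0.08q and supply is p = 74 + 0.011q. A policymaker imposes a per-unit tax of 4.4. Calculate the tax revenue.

1576.26

Competitive equilibrium: 111 − 0.08q = 74 + 0.011q → q* = 406.5934, p* = 78.4725.
With the tax, the buyer price exceeds the seller price by 4.4: (111 − 0.08q) − (74 + 0.011q) = 4.4 → q' = 358.2418.
Tax revenue = 4.4 × 358.2418 = 1576.26.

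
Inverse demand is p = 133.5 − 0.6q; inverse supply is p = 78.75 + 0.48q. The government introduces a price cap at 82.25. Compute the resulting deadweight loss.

1017.25

Competitive equilibrium: 133.5 − 0.6q = 78.75 + 0.48q → q* = 50.6944, p* = 103.0833.
At the ceiling p = 82.25, quantity supplied = (82.25 − 78.75)/0.48 = 7.2917.
Willingness to pay at q' = 7.2917: 133.5 − 0.6·7.2917 = 129.125.
Δq = 50.6944 − 7.2917 = 43.4027; wedge = 129.125 − 82.25 = 46.875.
Deadweight loss = ½ × 43.4027 × 46.875 = 1017.25.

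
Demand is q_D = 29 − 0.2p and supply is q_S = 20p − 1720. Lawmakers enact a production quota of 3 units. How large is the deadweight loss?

190.38

In inverse form: demand p = 145 − 5q, supply p = 86 + 0.05q.
Competitive equilibrium: 145 − 5q = 86 + 0.05q → q* = 11.6832, p* = 86.5842.
At q = 3: demand price = 145 − 5·3 = 130; supply price = 86 + 0.05·3 = 86.15.
Δq = 11.6832 − 3 = 8.6832; wedge = 130 − 86.15 = 43.85.
DWL = ½ × 8.6832 × 43.85 = 190.38.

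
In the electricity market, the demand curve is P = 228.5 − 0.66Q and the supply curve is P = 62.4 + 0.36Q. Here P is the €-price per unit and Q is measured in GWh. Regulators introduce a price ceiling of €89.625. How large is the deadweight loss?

€3879.57

Competitive equilibrium: 228.5 − 0.66Q = 62.4 + 0.36Q → Q* = 162.8431, P* = 121.0235.
At the ceiling P = 89.625, quantity supplied = (89.625 − 62.4)/0.36 = 75.625.
Willingness to pay at Q' = 75.625: 228.5 − 0.66·75.625 = 178.5875.
ΔQ = 162.8431 − 75.625 = 87.2181; wedge = 178.5875 − 89.625 = 88.9625.
The triangle = ½ × 87.2181 × 88.9625 = €3879.57.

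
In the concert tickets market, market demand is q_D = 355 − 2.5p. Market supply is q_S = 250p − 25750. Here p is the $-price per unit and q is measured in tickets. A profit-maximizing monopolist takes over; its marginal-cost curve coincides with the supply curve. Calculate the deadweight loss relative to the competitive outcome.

In inverse form: demand p = 142 − 0.4q, supply p = 103 + 0.004q.
Competitive equilibrium: 142 − 0.4q = 103 + 0.004q → q* = 96.5347, p* = 103.3861.
Marginal revenue: MR = 142 − 0.8q. Set MR = MC: 142 − 0.8q = 103 + 0.004q → q_m = 48.5075.
Price p_m = 142 − 0.4·48.5075 = 122.597; MC(q_m) = 103 + 0.004·48.5075 = 103.194.
Competitive q* = 96.5347, so Δq = 48.0272; wedge = 122.597 − 103.194 = 19.403.
Welfare loss = ½ × 48.0272 × 19.403 = $465.94.

$465.94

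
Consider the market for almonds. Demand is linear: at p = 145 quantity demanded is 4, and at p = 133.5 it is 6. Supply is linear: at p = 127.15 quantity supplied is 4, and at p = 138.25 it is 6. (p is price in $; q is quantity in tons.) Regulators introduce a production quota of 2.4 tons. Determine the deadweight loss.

$57.12

Demand slope = (133.5 − 145)/(6 − 4) = −5.75, so p = 168 − 5.75q.
Supply slope = (138.25 − 127.15)/(6 − 4) = 5.55, so p = 104.95 + 5.55q.
Competitive equilibrium: 168 − 5.75q = 104.95 + 5.55q → q* = 5.5796, p* = 135.917.
At q = 2.4: demand price = 168 − 5.75·2.4 = 154.2; supply price = 104.95 + 5.55·2.4 = 118.27.
Δq = 5.5796 − 2.4 = 3.1796; wedge = 154.2 − 118.27 = 35.93.
The triangle = ½ × 3.1796 × 35.93 = $57.12.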